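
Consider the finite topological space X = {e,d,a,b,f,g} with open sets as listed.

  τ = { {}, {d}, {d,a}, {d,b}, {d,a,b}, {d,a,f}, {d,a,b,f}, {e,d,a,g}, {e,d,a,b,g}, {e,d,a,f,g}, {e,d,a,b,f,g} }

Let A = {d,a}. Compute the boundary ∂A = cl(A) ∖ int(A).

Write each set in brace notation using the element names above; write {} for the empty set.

open subsets of A: {}, {d}, {d,a}; so int(A) = {d,a}
closure: X∖int(X∖A) = X∖{} = {e,d,a,b,f,g}
∂A = {e,d,a,b,f,g} minus {d,a} = {e,b,f,g}

{e,b,f,g}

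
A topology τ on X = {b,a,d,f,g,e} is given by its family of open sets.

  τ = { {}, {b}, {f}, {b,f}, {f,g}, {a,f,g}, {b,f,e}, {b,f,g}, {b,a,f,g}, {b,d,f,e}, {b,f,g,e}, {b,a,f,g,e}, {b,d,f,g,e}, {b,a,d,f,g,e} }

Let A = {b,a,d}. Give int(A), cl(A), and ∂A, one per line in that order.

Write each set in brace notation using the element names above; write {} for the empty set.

interior: largest open inside A is {b} (from {}, {b})
cl via duality: int({f,g,e}) = {f,g}, so X∖{f,g} = {b,a,d,e}
cl∖int = {a,d,e}

int(A) = {b}
cl(A)  = {b,a,d,e}
∂A     = {a,d,e}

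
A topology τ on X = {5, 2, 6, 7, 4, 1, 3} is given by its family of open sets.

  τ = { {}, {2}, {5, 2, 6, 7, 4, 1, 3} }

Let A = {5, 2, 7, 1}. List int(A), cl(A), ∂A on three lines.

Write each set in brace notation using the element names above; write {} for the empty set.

int(A) = {2}
cl(A)  = {5, 2, 6, 7, 4, 1, 3}
∂A     = {5, 6, 7, 4, 1, 3}

open subsets of A: {}, {2}; so int(A) = {2}
closure: X∖int(X∖A) = X∖{} = {5, 2, 6, 7, 4, 1, 3}
∂A = {5, 2, 6, 7, 4, 1, 3} minus {2} = {5, 6, 7, 4, 1, 3}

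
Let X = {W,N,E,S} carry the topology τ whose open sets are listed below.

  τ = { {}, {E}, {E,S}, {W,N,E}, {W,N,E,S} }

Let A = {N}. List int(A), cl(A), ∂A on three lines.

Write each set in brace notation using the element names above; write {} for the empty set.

int(A) = {}
cl(A)  = {W,N}
∂A     = {W,N}

opens ⊆ A: {}; union → int = {}
complement {W,E,S}; its interior {E,S}; cl(A) = X∖{E,S} = {W,N}
boundary = {W,N} ∖ {} = {W,N}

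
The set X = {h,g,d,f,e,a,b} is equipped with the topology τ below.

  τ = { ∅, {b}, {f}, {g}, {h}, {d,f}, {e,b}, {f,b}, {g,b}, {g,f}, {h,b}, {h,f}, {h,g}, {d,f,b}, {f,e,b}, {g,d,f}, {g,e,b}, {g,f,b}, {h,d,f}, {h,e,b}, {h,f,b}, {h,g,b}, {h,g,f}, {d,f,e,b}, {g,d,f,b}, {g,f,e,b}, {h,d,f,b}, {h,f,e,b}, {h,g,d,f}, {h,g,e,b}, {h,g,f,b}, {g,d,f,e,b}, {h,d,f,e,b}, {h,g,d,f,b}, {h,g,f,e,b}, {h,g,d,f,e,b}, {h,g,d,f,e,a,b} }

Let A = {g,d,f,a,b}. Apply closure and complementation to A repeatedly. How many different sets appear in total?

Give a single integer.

8

complement {h,e}; its interior {h}; cl(A) = X∖{h} = {g,d,f,e,a,b}
With k = closure, c = complement:
  1. A     = {g,d,f,a,b}
  2. kA    = {g,d,f,e,a,b}
  3. cA    = {h,e}
  4. ckA   = {h}
  5. kcA   = {h,e,a}
  6. kckA  = {h,a}
  7. ckcA  = {g,d,f,b}
  8. ckckA = {g,d,f,e,b}
k, c of each give nothing new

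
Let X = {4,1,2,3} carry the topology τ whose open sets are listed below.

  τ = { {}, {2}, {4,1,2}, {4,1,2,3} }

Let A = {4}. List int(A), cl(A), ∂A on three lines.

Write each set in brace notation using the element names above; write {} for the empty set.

U open, U⊆A: {}. int(A) = ⋃ = {}
X∖A={1,2,3}, int(X∖A)={2}, hence cl(A)={4,1,3}
∂A: remove int from cl → {4,1,3}

int(A) = {}
cl(A)  = {4,1,3}
∂A     = {4,1,3}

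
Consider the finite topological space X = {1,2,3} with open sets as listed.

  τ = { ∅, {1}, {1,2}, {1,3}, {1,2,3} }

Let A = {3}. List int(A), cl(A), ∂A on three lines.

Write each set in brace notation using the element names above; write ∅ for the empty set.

int(A) = ∅
cl(A)  = {3}
∂A     = {3}

U open, U⊆A: ∅. int(A) = ⋃ = ∅
X∖A={1,2}, int(X∖A)={1,2}, hence cl(A)={3}
∂A: remove int from cl → {3}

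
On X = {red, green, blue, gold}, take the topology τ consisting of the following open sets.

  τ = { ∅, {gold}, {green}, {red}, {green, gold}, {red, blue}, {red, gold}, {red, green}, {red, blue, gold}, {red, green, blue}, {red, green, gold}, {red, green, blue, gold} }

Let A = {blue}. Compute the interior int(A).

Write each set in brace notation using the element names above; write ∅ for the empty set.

∅

interior: largest open inside A is ∅ (from ∅)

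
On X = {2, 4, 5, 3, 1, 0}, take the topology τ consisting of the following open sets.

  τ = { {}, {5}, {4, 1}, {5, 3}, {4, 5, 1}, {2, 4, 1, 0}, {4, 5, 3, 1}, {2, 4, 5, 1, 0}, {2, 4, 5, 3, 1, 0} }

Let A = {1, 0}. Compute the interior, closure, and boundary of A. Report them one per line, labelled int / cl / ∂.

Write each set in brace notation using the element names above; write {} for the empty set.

interior: largest open inside A is {} (from {})
cl via duality: int({2, 4, 5, 3}) = {5, 3}, so X∖{5, 3} = {2, 4, 1, 0}
cl∖int = {2, 4, 1, 0}

int(A) = {}
cl(A)  = {2, 4, 1, 0}
∂A     = {2, 4, 1, 0}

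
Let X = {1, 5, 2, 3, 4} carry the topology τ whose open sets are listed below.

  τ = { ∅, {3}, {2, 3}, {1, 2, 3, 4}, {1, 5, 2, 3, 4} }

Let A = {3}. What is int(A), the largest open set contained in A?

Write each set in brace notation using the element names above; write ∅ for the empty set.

opens ⊆ A: ∅, {3}; union → int = {3}

{3}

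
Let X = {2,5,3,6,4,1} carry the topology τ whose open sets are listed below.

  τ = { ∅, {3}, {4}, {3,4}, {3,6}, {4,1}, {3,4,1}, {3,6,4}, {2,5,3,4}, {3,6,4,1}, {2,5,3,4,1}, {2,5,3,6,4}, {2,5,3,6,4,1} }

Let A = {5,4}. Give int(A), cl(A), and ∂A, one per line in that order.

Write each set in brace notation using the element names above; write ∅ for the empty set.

int(A) = {4}
cl(A)  = {2,5,4,1}
∂A     = {2,5,1}

open subsets of A: ∅, {4}; so int(A) = {4}
closure: X∖int(X∖A) = X∖{3,6} = {2,5,4,1}
∂A = {2,5,4,1} minus {4} = {2,5,1}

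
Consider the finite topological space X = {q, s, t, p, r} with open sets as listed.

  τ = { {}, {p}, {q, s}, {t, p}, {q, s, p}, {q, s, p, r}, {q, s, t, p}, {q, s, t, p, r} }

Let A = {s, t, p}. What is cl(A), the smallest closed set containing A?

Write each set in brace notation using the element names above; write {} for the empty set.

{q, s, t, p, r}

closure: X∖int(X∖A) = X∖{} = {q, s, t, p, r}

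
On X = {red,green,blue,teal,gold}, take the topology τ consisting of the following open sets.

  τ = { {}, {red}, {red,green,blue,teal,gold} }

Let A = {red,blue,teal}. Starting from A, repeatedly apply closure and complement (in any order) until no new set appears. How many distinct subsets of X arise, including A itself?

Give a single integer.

6

cl via duality: int({green,gold}) = {}, so X∖{} = {red,green,blue,teal,gold}
Write k for closure, c for complement:
  1. A     = {red,blue,teal}
  2. kA    = {red,green,blue,teal,gold}
  3. cA    = {green,gold}
  4. ckA   = {}
  5. kcA   = {green,blue,teal,gold}
  6. ckcA  = {red}
applying k or c yields no new set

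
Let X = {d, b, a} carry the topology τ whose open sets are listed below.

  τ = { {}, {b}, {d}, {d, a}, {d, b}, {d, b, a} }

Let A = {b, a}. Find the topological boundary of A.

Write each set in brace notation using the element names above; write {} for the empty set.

U open, U⊆A: {}, {b}. int(A) = ⋃ = {b}
X∖A={d}, int(X∖A)={d}, hence cl(A)={b, a}
∂A: remove int from cl → {a}

{a}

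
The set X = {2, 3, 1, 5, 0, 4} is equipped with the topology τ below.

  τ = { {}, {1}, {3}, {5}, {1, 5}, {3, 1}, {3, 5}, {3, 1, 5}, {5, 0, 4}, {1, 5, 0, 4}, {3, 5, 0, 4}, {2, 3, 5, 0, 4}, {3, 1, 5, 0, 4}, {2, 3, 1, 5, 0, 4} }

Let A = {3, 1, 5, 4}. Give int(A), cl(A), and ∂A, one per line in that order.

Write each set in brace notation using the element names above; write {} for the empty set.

int(A) = {3, 1, 5}
cl(A)  = {2, 3, 1, 5, 0, 4}
∂A     = {2, 0, 4}

opens ⊆ A: {}, {5}, {3}, {1}, {1, 5}, {3, 1}, {3, 5}, {3, 1, 5}; union → int = {3, 1, 5}
complement {2, 0}; its interior {}; cl(A) = X∖{} = {2, 3, 1, 5, 0, 4}
boundary = {2, 3, 1, 5, 0, 4} ∖ {3, 1, 5} = {2, 0, 4}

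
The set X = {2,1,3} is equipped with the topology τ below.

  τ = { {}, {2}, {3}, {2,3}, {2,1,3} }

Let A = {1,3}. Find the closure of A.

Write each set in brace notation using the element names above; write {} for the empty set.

cl via duality: int({2}) = {2}, so X∖{2} = {1,3}

{1,3}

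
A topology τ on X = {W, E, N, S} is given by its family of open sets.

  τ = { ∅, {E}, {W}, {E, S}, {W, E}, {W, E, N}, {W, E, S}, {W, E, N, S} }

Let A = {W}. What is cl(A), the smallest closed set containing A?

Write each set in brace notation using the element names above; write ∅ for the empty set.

{W, N}

complement {E, N, S}; its interior {E, S}; cl(A) = X∖{E, S} = {W, N}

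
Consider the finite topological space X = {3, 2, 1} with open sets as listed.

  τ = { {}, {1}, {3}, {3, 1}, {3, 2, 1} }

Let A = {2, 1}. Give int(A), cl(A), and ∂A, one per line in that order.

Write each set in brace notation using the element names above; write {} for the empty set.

int(A) = {1}
cl(A)  = {2, 1}
∂A     = {2}

U open, U⊆A: {}, {1}. int(A) = ⋃ = {1}
X∖A={3}, int(X∖A)={3}, hence cl(A)={2, 1}
∂A: remove int from cl → {2}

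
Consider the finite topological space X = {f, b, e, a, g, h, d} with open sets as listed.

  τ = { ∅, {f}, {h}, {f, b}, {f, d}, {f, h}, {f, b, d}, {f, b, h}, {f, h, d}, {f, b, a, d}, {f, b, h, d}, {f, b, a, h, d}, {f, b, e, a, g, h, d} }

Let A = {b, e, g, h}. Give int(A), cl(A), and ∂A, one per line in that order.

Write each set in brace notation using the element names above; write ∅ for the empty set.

int(A) = {h}
cl(A)  = {b, e, a, g, h}
∂A     = {b, e, a, g}

open subsets of A: ∅, {h}; so int(A) = {h}
closure: X∖int(X∖A) = X∖{f, d} = {b, e, a, g, h}
∂A = {b, e, a, g, h} minus {h} = {b, e, a, g}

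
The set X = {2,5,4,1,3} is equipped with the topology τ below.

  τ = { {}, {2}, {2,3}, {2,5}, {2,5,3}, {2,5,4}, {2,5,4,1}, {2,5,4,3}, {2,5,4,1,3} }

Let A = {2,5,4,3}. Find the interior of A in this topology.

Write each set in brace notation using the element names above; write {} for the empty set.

{2,5,4,3}

interior: largest open inside A is {2,5,4,3} (from {}, {2}, {2,3}, {2,5}, {2,5,3}, {2,5,4}, {2,5,4,3})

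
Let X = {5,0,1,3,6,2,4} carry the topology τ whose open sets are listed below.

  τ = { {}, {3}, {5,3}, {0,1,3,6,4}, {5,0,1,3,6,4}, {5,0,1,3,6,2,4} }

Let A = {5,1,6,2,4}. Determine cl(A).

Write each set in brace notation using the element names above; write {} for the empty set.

{5,0,1,6,2,4}

complement {0,3}; its interior {3}; cl(A) = X∖{3} = {5,0,1,6,2,4}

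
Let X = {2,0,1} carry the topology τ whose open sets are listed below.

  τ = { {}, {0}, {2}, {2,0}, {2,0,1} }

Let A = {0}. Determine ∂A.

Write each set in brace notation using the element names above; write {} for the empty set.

{1}

opens ⊆ A: {}, {0}; union → int = {0}
complement {2,1}; its interior {2}; cl(A) = X∖{2} = {0,1}
boundary = {0,1} ∖ {0} = {1}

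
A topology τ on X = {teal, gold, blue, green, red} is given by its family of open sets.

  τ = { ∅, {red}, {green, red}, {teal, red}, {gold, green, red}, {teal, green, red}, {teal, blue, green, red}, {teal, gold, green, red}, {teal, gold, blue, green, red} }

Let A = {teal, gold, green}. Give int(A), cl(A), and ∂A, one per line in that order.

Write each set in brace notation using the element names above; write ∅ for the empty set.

opens ⊆ A: ∅; union → int = ∅
complement {blue, red}; its interior {red}; cl(A) = X∖{red} = {teal, gold, blue, green}
boundary = {teal, gold, blue, green} ∖ ∅ = {teal, gold, blue, green}

int(A) = ∅
cl(A)  = {teal, gold, blue, green}
∂A     = {teal, gold, blue, green}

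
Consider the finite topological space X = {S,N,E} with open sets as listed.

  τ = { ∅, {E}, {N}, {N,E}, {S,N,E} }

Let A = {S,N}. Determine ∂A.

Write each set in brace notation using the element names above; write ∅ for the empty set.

{S}

interior: largest open inside A is {N} (from ∅, {N})
cl via duality: int({E}) = {E}, so X∖{E} = {S,N}
cl∖int = {S}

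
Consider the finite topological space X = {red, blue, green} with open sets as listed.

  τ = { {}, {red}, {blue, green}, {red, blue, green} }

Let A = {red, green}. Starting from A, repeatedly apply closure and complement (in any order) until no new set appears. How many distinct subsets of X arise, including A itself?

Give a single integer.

6

closure: X∖int(X∖A) = X∖{} = {red, blue, green}
Let k=closure and c=complement:
  1. A     = {red, green}
  2. kA    = {red, blue, green}
  3. cA    = {blue}
  4. ckA   = {}
  5. kcA   = {blue, green}
  6. ckcA  = {red}
— saturated at 6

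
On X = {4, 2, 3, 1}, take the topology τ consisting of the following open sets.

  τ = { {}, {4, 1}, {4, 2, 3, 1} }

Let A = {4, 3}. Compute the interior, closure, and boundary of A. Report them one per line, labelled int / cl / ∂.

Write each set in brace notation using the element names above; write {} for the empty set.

U open, U⊆A: {}. int(A) = ⋃ = {}
X∖A={2, 1}, int(X∖A)={}, hence cl(A)={4, 2, 3, 1}
∂A: remove int from cl → {4, 2, 3, 1}

int(A) = {}
cl(A)  = {4, 2, 3, 1}
∂A     = {4, 2, 3, 1}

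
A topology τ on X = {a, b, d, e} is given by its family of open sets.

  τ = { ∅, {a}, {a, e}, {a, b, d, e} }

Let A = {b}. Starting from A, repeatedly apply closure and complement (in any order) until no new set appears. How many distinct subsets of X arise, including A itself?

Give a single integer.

cl via duality: int({a, d, e}) = {a, e}, so X∖{a, e} = {b, d}
Write k for closure, c for complement:
  1. A     = {b}
  2. kA    = {b, d}
  3. cA    = {a, d, e}
  4. ckA   = {a, e}
  5. kcA   = {a, b, d, e}
  6. ckcA  = ∅
applying k or c yields no new set

6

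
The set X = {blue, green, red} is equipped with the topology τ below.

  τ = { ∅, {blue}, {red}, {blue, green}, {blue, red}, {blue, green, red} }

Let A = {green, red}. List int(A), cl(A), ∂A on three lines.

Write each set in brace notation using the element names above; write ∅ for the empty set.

opens ⊆ A: ∅, {red}; union → int = {red}
complement {blue}; its interior {blue}; cl(A) = X∖{blue} = {green, red}
boundary = {green, red} ∖ {red} = {green}

int(A) = {red}
cl(A)  = {green, red}
∂A     = {green}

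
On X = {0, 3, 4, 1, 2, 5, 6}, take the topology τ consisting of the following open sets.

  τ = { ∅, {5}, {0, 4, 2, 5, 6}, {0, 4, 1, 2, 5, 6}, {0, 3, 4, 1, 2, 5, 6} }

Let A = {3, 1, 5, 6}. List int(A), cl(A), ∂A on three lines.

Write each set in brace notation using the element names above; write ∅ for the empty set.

interior: largest open inside A is {5} (from ∅, {5})
cl via duality: int({0, 4, 2}) = ∅, so X∖∅ = {0, 3, 4, 1, 2, 5, 6}
cl∖int = {0, 3, 4, 1, 2, 6}

int(A) = {5}
cl(A)  = {0, 3, 4, 1, 2, 5, 6}
∂A     = {0, 3, 4, 1, 2, 6}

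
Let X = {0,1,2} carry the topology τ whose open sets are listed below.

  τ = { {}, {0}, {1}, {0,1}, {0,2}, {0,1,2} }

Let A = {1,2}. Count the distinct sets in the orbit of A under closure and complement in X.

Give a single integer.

4

cl via duality: int({0}) = {0}, so X∖{0} = {1,2}
Write k for closure, c for complement:
  1. A     = {1,2}
  2. cA    = {0}
  3. kcA   = {0,2}
  4. ckcA  = {1}
applying k or c yields no new set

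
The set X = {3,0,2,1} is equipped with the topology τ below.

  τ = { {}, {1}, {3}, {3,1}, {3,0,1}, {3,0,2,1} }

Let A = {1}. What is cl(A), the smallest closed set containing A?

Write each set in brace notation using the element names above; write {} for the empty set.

complement {3,0,2}; its interior {3}; cl(A) = X∖{3} = {0,2,1}

{0,2,1}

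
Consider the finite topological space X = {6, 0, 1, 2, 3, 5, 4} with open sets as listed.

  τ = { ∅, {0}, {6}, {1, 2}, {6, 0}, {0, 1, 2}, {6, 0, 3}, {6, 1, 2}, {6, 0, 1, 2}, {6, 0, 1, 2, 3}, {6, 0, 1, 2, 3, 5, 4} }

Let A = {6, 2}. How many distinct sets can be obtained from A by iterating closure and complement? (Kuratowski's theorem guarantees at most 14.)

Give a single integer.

10

complement {0, 1, 3, 5, 4}; its interior {0}; cl(A) = X∖{0} = {6, 1, 2, 3, 5, 4}
With k = closure, c = complement:
  1. A     = {6, 2}
  2. kA    = {6, 1, 2, 3, 5, 4}
  3. cA    = {0, 1, 3, 5, 4}
  4. ckA   = {0}
  5. kcA   = {0, 1, 2, 3, 5, 4}
  6. kckA  = {0, 3, 5, 4}
  7. ckcA  = {6}
  8. ckckA = {6, 1, 2}
  9. kckcA = {6, 3, 5, 4}
  10. ckckcA = {0, 1, 2}
k, c of each give nothing new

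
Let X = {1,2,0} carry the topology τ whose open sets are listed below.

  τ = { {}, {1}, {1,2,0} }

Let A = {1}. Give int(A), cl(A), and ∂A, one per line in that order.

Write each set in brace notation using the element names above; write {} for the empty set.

U open, U⊆A: {}, {1}. int(A) = ⋃ = {1}
X∖A={2,0}, int(X∖A)={}, hence cl(A)={1,2,0}
∂A: remove int from cl → {2,0}

int(A) = {1}
cl(A)  = {1,2,0}
∂A     = {2,0}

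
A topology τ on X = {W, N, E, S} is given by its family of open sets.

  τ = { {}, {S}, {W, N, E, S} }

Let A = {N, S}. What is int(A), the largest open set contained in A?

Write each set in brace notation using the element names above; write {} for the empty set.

open subsets of A: {}, {S}; so int(A) = {S}

{S}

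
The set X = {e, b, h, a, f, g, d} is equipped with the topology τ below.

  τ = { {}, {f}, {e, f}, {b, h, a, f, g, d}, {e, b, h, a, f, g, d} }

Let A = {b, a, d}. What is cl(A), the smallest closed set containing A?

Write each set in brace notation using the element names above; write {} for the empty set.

complement {e, h, f, g}; its interior {e, f}; cl(A) = X∖{e, f} = {b, h, a, g, d}

{b, h, a, g, d}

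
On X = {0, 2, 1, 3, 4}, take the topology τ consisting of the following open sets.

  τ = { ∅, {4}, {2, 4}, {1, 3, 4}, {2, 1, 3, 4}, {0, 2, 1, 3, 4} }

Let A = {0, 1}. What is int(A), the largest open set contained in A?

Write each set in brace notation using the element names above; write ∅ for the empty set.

U open, U⊆A: ∅. int(A) = ⋃ = ∅

∅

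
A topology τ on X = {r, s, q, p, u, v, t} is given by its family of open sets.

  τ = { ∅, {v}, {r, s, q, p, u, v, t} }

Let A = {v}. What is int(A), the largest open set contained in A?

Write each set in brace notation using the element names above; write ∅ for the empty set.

opens ⊆ A: ∅, {v}; union → int = {v}

{v}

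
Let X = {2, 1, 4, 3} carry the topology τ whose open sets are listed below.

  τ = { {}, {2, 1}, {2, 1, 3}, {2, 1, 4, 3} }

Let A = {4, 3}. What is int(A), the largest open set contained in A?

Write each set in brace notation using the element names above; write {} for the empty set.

{}

U open, U⊆A: {}. int(A) = ⋃ = {}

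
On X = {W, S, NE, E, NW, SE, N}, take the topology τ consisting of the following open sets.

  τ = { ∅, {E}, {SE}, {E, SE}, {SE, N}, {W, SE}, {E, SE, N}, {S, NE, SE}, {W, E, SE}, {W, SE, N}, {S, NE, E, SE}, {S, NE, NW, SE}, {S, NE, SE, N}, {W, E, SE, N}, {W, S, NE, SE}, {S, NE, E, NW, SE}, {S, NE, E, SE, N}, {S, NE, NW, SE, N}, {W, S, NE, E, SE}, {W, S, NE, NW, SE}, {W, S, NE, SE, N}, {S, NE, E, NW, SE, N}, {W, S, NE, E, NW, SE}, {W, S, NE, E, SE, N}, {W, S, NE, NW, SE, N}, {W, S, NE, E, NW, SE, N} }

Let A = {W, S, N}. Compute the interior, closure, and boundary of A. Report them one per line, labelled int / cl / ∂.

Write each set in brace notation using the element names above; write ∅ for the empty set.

int(A) = ∅
cl(A)  = {W, S, NE, NW, N}
∂A     = {W, S, NE, NW, N}

open subsets of A: ∅; so int(A) = ∅
closure: X∖int(X∖A) = X∖{E, SE} = {W, S, NE, NW, N}
∂A = {W, S, NE, NW, N} minus ∅ = {W, S, NE, NW, N}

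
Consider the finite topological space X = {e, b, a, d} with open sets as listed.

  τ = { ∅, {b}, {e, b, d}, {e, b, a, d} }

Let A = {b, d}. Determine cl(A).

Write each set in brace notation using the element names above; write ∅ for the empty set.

{e, b, a, d}

X∖A={e, a}, int(X∖A)=∅, hence cl(A)={e, b, a, d}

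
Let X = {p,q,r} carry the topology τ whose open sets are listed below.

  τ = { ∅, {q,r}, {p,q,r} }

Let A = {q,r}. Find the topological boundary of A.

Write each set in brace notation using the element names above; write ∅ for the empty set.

opens ⊆ A: ∅, {q,r}; union → int = {q,r}
complement {p}; its interior ∅; cl(A) = X∖∅ = {p,q,r}
boundary = {p,q,r} ∖ {q,r} = {p}

{p}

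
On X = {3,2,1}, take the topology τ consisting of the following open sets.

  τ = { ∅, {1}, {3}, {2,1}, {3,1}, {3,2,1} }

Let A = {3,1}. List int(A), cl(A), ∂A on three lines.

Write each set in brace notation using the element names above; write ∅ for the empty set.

U open, U⊆A: ∅, {3}, {1}, {3,1}. int(A) = ⋃ = {3,1}
X∖A={2}, int(X∖A)=∅, hence cl(A)={3,2,1}
∂A: remove int from cl → {2}

int(A) = {3,1}
cl(A)  = {3,2,1}
∂A     = {2}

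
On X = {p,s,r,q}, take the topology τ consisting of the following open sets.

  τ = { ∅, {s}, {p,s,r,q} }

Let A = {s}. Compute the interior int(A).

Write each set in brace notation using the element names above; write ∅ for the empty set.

open subsets of A: ∅, {s}; so int(A) = {s}

{s}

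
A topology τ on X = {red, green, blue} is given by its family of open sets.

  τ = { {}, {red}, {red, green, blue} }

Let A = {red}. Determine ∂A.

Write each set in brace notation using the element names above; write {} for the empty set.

{green, blue}

U open, U⊆A: {}, {red}. int(A) = ⋃ = {red}
X∖A={green, blue}, int(X∖A)={}, hence cl(A)={red, green, blue}
∂A: remove int from cl → {green, blue}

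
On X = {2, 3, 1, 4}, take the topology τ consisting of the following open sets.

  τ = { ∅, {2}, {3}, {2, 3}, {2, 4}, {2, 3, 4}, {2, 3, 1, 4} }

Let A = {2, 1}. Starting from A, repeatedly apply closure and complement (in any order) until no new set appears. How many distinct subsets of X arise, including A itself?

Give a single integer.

complement {3, 4}; its interior {3}; cl(A) = X∖{3} = {2, 1, 4}
With k = closure, c = complement:
  1. A     = {2, 1}
  2. kA    = {2, 1, 4}
  3. cA    = {3, 4}
  4. ckA   = {3}
  5. kcA   = {3, 1, 4}
  6. kckA  = {3, 1}
  7. ckcA  = {2}
  8. ckckA = {2, 4}
k, c of each give nothing new

8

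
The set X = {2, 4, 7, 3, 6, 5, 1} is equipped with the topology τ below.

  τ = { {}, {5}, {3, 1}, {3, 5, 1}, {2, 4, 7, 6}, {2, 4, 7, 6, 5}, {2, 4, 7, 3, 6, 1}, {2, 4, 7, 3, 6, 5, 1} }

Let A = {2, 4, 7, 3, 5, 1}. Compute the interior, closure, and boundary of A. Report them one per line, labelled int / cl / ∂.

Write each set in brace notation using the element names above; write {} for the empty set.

int(A) = {3, 5, 1}
cl(A)  = {2, 4, 7, 3, 6, 5, 1}
∂A     = {2, 4, 7, 6}

opens ⊆ A: {}, {5}, {3, 1}, {3, 5, 1}; union → int = {3, 5, 1}
complement {6}; its interior {}; cl(A) = X∖{} = {2, 4, 7, 3, 6, 5, 1}
boundary = {2, 4, 7, 3, 6, 5, 1} ∖ {3, 5, 1} = {2, 4, 7, 6}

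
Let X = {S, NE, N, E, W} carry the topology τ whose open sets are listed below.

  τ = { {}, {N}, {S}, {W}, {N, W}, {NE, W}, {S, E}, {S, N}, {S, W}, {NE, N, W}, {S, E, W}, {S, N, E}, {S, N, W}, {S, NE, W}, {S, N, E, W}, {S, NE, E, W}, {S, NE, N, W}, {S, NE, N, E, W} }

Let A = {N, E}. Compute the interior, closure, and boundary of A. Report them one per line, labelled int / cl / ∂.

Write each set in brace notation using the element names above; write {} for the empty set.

opens ⊆ A: {}, {N}; union → int = {N}
complement {S, NE, W}; its interior {S, NE, W}; cl(A) = X∖{S, NE, W} = {N, E}
boundary = {N, E} ∖ {N} = {E}

int(A) = {N}
cl(A)  = {N, E}
∂A     = {E}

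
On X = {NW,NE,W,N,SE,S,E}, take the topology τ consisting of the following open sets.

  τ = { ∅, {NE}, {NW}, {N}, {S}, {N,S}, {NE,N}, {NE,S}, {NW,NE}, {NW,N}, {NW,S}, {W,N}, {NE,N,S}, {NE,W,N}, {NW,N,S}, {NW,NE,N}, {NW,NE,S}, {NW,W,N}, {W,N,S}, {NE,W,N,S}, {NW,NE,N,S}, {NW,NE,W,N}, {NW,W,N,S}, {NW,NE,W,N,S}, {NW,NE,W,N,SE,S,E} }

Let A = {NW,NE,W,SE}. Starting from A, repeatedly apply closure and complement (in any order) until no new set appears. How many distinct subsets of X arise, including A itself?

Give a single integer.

closure: X∖int(X∖A) = X∖{N,S} = {NW,NE,W,SE,E}
Let k=closure and c=complement:
  1. A     = {NW,NE,W,SE}
  2. kA    = {NW,NE,W,SE,E}
  3. cA    = {N,S,E}
  4. ckA   = {N,S}
  5. kcA   = {W,N,SE,S,E}
  6. ckcA  = {NW,NE}
  7. kckcA = {NW,NE,SE,E}
  8. ckckcA = {W,N,S}
— saturated at 8

8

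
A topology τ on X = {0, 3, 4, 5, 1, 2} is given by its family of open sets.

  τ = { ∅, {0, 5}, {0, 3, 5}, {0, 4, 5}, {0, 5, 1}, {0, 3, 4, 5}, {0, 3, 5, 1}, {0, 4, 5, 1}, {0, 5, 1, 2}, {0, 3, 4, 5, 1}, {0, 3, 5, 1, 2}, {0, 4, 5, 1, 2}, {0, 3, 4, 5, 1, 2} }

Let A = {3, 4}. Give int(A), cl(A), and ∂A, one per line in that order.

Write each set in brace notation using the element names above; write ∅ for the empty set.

opens ⊆ A: ∅; union → int = ∅
complement {0, 5, 1, 2}; its interior {0, 5, 1, 2}; cl(A) = X∖{0, 5, 1, 2} = {3, 4}
boundary = {3, 4} ∖ ∅ = {3, 4}

int(A) = ∅
cl(A)  = {3, 4}
∂A     = {3, 4}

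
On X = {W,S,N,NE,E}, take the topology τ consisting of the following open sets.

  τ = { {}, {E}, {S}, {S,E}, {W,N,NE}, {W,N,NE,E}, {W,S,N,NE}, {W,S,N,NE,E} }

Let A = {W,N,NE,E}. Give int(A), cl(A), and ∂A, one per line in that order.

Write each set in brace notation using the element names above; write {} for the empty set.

int(A) = {W,N,NE,E}
cl(A)  = {W,N,NE,E}
∂A     = {}

open subsets of A: {}, {E}, {W,N,NE}, {W,N,NE,E}; so int(A) = {W,N,NE,E}
closure: X∖int(X∖A) = X∖{S} = {W,N,NE,E}
∂A = {W,N,NE,E} minus {W,N,NE,E} = {}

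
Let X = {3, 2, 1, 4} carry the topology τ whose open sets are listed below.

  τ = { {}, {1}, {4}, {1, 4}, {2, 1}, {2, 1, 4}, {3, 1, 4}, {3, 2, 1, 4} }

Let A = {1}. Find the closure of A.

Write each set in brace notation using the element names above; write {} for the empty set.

{3, 2, 1}

closure: X∖int(X∖A) = X∖{4} = {3, 2, 1}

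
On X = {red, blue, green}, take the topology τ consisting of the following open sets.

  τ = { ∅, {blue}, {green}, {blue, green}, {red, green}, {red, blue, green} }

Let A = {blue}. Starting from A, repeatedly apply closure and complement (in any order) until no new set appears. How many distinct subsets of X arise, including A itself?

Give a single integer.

complement {red, green}; its interior {red, green}; cl(A) = X∖{red, green} = {blue}
With k = closure, c = complement:
  1. A     = {blue}
  2. cA    = {red, green}
k, c of each give nothing new

2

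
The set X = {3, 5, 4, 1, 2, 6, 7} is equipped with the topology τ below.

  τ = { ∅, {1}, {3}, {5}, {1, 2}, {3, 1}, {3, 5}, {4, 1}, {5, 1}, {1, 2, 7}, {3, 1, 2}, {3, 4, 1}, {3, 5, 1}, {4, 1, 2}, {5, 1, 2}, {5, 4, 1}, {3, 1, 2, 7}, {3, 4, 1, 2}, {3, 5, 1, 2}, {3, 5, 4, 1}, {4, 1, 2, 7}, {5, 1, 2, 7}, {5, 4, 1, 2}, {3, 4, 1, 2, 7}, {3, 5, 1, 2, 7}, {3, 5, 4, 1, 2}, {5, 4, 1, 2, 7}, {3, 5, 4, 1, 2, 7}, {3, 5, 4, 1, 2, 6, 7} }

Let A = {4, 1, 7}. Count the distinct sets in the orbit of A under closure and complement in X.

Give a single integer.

8

complement {3, 5, 2, 6}; its interior {3, 5}; cl(A) = X∖{3, 5} = {4, 1, 2, 6, 7}
With k = closure, c = complement:
  1. A     = {4, 1, 7}
  2. kA    = {4, 1, 2, 6, 7}
  3. cA    = {3, 5, 2, 6}
  4. ckA   = {3, 5}
  5. kcA   = {3, 5, 2, 6, 7}
  6. kckA  = {3, 5, 6}
  7. ckcA  = {4, 1}
  8. ckckA = {4, 1, 2, 7}
k, c of each give nothing new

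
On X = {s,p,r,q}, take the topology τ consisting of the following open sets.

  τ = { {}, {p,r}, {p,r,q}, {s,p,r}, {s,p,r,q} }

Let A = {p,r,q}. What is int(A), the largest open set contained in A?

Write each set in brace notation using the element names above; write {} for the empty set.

{p,r,q}

open subsets of A: {}, {p,r}, {p,r,q}; so int(A) = {p,r,q}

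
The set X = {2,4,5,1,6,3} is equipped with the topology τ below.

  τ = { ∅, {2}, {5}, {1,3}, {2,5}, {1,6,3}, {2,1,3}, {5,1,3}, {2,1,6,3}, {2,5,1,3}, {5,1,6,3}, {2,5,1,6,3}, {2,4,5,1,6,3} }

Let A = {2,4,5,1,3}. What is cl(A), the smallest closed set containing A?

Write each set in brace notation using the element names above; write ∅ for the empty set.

{2,4,5,1,6,3}

closure: X∖int(X∖A) = X∖∅ = {2,4,5,1,6,3}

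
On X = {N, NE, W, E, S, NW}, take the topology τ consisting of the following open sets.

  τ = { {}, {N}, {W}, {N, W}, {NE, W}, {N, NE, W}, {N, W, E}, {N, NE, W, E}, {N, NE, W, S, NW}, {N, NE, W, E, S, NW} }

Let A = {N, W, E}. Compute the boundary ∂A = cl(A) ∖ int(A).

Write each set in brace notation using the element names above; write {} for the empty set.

{NE, S, NW}

open subsets of A: {}, {N}, {W}, {N, W}, {N, W, E}; so int(A) = {N, W, E}
closure: X∖int(X∖A) = X∖{} = {N, NE, W, E, S, NW}
∂A = {N, NE, W, E, S, NW} minus {N, W, E} = {NE, S, NW}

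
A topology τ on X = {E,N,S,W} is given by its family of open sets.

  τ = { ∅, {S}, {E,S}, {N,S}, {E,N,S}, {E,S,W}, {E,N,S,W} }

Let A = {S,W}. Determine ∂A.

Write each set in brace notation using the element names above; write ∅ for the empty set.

{E,N,W}

interior: largest open inside A is {S} (from ∅, {S})
cl via duality: int({E,N}) = ∅, so X∖∅ = {E,N,S,W}
cl∖int = {E,N,W}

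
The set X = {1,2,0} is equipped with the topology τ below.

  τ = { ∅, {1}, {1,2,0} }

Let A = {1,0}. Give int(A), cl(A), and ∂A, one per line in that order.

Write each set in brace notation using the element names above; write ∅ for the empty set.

opens ⊆ A: ∅, {1}; union → int = {1}
complement {2}; its interior ∅; cl(A) = X∖∅ = {1,2,0}
boundary = {1,2,0} ∖ {1} = {2,0}

int(A) = {1}
cl(A)  = {1,2,0}
∂A     = {2,0}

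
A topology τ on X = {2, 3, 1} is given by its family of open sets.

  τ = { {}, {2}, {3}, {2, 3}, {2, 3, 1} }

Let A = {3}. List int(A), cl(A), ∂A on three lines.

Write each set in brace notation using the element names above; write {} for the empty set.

open subsets of A: {}, {3}; so int(A) = {3}
closure: X∖int(X∖A) = X∖{2} = {3, 1}
∂A = {3, 1} minus {3} = {1}

int(A) = {3}
cl(A)  = {3, 1}
∂A     = {1}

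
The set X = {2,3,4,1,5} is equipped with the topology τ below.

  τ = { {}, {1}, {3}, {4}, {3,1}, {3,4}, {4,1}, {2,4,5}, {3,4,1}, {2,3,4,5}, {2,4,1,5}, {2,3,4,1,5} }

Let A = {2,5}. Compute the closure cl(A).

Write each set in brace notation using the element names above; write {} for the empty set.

cl via duality: int({3,4,1}) = {3,4,1}, so X∖{3,4,1} = {2,5}

{2,5}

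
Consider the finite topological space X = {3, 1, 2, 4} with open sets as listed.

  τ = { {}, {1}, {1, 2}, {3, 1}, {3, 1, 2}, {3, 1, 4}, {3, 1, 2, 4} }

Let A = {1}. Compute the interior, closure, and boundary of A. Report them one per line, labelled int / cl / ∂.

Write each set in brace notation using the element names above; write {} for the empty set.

int(A) = {1}
cl(A)  = {3, 1, 2, 4}
∂A     = {3, 2, 4}

interior: largest open inside A is {1} (from {}, {1})
cl via duality: int({3, 2, 4}) = {}, so X∖{} = {3, 1, 2, 4}
cl∖int = {3, 2, 4}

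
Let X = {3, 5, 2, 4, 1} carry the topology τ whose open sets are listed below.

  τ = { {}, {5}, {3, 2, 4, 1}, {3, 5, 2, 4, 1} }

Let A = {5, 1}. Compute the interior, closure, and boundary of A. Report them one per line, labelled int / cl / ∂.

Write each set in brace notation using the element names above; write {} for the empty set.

opens ⊆ A: {}, {5}; union → int = {5}
complement {3, 2, 4}; its interior {}; cl(A) = X∖{} = {3, 5, 2, 4, 1}
boundary = {3, 5, 2, 4, 1} ∖ {5} = {3, 2, 4, 1}

int(A) = {5}
cl(A)  = {3, 5, 2, 4, 1}
∂A     = {3, 2, 4, 1}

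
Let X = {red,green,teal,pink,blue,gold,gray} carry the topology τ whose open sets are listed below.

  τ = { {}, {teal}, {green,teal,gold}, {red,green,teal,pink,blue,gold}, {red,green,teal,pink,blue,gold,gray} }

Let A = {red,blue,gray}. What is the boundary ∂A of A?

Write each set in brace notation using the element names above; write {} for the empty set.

open subsets of A: {}; so int(A) = {}
closure: X∖int(X∖A) = X∖{green,teal,gold} = {red,pink,blue,gray}
∂A = {red,pink,blue,gray} minus {} = {red,pink,blue,gray}

{red,pink,blue,gray}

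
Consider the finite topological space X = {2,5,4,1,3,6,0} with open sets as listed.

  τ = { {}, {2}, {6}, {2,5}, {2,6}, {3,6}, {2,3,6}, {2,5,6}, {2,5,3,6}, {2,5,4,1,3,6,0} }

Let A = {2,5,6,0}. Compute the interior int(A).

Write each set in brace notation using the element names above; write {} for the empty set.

open subsets of A: {}, {2}, {6}, {2,5}, {2,6}, {2,5,6}; so int(A) = {2,5,6}

{2,5,6}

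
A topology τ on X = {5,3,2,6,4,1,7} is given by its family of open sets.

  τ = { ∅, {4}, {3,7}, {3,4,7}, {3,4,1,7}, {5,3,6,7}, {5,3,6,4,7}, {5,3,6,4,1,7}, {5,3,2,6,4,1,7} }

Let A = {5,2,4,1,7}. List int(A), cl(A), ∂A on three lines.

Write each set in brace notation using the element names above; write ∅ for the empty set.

interior: largest open inside A is {4} (from ∅, {4})
cl via duality: int({3,6}) = ∅, so X∖∅ = {5,3,2,6,4,1,7}
cl∖int = {5,3,2,6,1,7}

int(A) = {4}
cl(A)  = {5,3,2,6,4,1,7}
∂A     = {5,3,2,6,1,7}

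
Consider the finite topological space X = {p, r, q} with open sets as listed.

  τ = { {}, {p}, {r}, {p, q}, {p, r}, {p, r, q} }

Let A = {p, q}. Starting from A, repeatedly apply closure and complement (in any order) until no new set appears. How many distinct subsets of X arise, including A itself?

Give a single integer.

2

closure: X∖int(X∖A) = X∖{r} = {p, q}
Let k=closure and c=complement:
  1. A     = {p, q}
  2. cA    = {r}
— saturated at 2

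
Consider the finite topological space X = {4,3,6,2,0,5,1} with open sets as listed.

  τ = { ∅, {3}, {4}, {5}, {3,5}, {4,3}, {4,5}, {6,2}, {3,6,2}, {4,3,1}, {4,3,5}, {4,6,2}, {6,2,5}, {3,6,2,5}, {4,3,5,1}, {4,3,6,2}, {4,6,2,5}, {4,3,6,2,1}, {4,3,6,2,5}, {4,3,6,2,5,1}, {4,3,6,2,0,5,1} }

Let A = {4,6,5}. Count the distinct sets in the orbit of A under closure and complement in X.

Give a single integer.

10

cl via duality: int({3,2,0,1}) = {3}, so X∖{3} = {4,6,2,0,5,1}
Write k for closure, c for complement:
  1. A     = {4,6,5}
  2. kA    = {4,6,2,0,5,1}
  3. cA    = {3,2,0,1}
  4. ckA   = {3}
  5. kcA   = {3,6,2,0,1}
  6. kckA  = {3,0,1}
  7. ckcA  = {4,5}
  8. ckckA = {4,6,2,5}
  9. kckcA = {4,0,5,1}
  10. ckckcA = {3,6,2}
applying k or c yields no new set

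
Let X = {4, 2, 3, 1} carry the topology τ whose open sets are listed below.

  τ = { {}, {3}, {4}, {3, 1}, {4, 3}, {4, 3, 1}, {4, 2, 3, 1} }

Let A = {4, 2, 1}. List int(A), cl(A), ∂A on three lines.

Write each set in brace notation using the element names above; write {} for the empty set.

open subsets of A: {}, {4}; so int(A) = {4}
closure: X∖int(X∖A) = X∖{3} = {4, 2, 1}
∂A = {4, 2, 1} minus {4} = {2, 1}

int(A) = {4}
cl(A)  = {4, 2, 1}
∂A     = {2, 1}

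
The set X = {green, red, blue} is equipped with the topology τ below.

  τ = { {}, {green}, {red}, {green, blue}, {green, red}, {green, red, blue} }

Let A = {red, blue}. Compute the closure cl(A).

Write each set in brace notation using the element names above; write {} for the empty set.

X∖A={green}, int(X∖A)={green}, hence cl(A)={red, blue}

{red, blue}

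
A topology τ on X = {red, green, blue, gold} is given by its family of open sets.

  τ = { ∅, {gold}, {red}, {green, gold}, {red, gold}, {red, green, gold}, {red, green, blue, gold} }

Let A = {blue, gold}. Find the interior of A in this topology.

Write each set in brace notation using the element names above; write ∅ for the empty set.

{gold}

opens ⊆ A: ∅, {gold}; union → int = {gold}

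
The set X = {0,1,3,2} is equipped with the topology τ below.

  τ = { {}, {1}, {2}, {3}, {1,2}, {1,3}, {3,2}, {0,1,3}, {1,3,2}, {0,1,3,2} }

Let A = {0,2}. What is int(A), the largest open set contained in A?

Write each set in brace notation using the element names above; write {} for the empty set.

interior: largest open inside A is {2} (from {}, {2})

{2}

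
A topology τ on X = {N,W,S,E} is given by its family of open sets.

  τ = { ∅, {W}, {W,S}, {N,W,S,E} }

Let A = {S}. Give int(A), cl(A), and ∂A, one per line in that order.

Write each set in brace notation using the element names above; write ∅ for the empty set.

opens ⊆ A: ∅; union → int = ∅
complement {N,W,E}; its interior {W}; cl(A) = X∖{W} = {N,S,E}
boundary = {N,S,E} ∖ ∅ = {N,S,E}

int(A) = ∅
cl(A)  = {N,S,E}
∂A     = {N,S,E}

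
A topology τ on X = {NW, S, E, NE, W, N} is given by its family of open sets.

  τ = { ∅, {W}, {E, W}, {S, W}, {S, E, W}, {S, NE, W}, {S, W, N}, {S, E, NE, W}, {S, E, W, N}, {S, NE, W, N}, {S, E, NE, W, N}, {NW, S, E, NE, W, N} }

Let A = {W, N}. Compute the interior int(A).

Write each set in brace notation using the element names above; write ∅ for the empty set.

{W}

opens ⊆ A: ∅, {W}; union → int = {W}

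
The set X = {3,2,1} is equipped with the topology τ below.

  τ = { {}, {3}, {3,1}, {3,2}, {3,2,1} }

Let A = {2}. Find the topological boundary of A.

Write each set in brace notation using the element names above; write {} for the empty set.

U open, U⊆A: {}. int(A) = ⋃ = {}
X∖A={3,1}, int(X∖A)={3,1}, hence cl(A)={2}
∂A: remove int from cl → {2}

{2}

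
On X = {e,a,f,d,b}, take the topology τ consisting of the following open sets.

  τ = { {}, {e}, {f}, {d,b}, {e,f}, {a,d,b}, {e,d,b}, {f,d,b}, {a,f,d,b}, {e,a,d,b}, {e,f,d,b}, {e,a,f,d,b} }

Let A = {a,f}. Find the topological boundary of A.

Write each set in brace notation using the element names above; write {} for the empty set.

{a}

opens ⊆ A: {}, {f}; union → int = {f}
complement {e,d,b}; its interior {e,d,b}; cl(A) = X∖{e,d,b} = {a,f}
boundary = {a,f} ∖ {f} = {a}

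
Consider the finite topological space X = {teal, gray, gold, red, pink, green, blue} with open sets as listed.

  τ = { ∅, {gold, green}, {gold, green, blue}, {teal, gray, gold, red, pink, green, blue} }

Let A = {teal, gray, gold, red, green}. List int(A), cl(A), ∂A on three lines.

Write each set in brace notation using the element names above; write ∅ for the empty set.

open subsets of A: ∅, {gold, green}; so int(A) = {gold, green}
closure: X∖int(X∖A) = X∖∅ = {teal, gray, gold, red, pink, green, blue}
∂A = {teal, gray, gold, red, pink, green, blue} minus {gold, green} = {teal, gray, red, pink, blue}

int(A) = {gold, green}
cl(A)  = {teal, gray, gold, red, pink, green, blue}
∂A     = {teal, gray, red, pink, blue}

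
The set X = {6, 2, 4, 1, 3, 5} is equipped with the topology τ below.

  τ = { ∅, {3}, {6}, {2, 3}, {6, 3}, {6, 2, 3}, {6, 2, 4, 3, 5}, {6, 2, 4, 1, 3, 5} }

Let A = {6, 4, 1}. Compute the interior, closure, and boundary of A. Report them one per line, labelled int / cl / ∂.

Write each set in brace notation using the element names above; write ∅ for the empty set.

open subsets of A: ∅, {6}; so int(A) = {6}
closure: X∖int(X∖A) = X∖{2, 3} = {6, 4, 1, 5}
∂A = {6, 4, 1, 5} minus {6} = {4, 1, 5}

int(A) = {6}
cl(A)  = {6, 4, 1, 5}
∂A     = {4, 1, 5}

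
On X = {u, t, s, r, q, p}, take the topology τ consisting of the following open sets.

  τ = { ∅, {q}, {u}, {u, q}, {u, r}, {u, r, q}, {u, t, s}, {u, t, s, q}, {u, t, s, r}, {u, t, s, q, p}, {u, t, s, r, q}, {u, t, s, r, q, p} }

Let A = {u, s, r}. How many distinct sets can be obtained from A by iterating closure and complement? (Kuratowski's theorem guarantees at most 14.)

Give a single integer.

8

X∖A={t, q, p}, int(X∖A)={q}, hence cl(A)={u, t, s, r, p}
Orbit (k=closure, c=complement):
  1. A     = {u, s, r}
  2. kA    = {u, t, s, r, p}
  3. cA    = {t, q, p}
  4. ckA   = {q}
  5. kcA   = {t, s, q, p}
  6. kckA  = {q, p}
  7. ckcA  = {u, r}
  8. ckckA = {u, t, s, r}
(closed under both — stop)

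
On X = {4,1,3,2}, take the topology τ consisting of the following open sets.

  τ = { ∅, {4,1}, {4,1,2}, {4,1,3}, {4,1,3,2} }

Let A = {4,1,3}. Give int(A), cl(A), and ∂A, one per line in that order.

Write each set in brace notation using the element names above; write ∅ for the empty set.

int(A) = {4,1,3}
cl(A)  = {4,1,3,2}
∂A     = {2}

open subsets of A: ∅, {4,1}, {4,1,3}; so int(A) = {4,1,3}
closure: X∖int(X∖A) = X∖∅ = {4,1,3,2}
∂A = {4,1,3,2} minus {4,1,3} = {2}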